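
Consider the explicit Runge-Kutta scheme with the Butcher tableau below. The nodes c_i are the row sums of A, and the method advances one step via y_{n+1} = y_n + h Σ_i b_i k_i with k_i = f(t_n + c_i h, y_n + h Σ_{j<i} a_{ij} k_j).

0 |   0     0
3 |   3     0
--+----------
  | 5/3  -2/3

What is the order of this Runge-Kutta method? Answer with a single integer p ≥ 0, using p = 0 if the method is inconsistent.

b = (5/3, -2/3)
c = (0, 3)
Σ b_i: 5/3·1 + (-2/3)·1 = 1 ✓
b·c: (-2/3)·3 = -2 ≠ 1/2 ⇒ order 1.

1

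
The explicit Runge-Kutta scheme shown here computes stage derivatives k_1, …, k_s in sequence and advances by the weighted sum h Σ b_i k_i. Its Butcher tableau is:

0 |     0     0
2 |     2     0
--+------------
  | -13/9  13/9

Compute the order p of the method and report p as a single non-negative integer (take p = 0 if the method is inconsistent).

0

b = (-13/9, 13/9)
c = (0, 2)
Σ b_i: (-13/9)·1 + 13/9·1 = 0 ≠ 1 ⇒ order 0.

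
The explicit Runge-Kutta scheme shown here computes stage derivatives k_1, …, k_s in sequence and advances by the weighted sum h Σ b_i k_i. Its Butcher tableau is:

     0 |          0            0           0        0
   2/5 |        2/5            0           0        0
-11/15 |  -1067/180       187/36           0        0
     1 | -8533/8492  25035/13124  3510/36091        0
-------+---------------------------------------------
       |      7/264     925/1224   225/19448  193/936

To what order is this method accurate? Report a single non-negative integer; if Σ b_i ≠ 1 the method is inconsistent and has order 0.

4

b = (7/264, 925/1224, 225/19448, 193/936)
c = (0, 2/5, -11/15, 1)
Ac = (0, 0, 187/90, 267/386)
Σ b_i: 7/264·1 + 925/1224·1 + 225/19448·1 + 193/936·1 = 1 ✓
b·c: 925/1224·2/5 + 225/19448·(-11/15) + 193/936·1 = 1/2 ✓
b·c²: 925/1224·4/25 + 225/19448·121/225 + 193/936·1 = 1/3 ✓
b·Ac: 225/19448·187/90 + 193/936·267/386 = 1/6 ✓
b·c³: 925/1224·8/125 + 225/19448·(-1331/3375) + 193/936·1 = 1/4 ✓
b·(c∘Ac): 225/19448·(-2057/1350) + 193/936·267/386 = 1/8 ✓
b·Ac²: 225/19448·187/225 + 193/936·69/193 = 1/12 ✓
b·A²c: 193/936·39/193 = 1/24 ✓; 4 stages ⇒ order 4.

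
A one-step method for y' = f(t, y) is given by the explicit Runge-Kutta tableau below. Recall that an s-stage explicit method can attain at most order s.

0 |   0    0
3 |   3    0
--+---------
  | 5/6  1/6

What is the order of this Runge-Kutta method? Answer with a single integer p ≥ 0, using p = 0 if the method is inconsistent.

b = (5/6, 1/6)
c = (0, 3)
Σ b_i: 5/6·1 + 1/6·1 = 1 ✓
b·c: 1/6·3 = 1/2 ✓; 2 stages ⇒ order 2.

2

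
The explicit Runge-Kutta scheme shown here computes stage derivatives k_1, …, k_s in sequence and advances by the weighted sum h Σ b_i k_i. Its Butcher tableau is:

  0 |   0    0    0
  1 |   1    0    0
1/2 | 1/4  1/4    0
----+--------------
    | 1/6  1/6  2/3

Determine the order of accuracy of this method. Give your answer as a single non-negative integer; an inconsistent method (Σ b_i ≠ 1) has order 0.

b = (1/6, 1/6, 2/3)
c = (0, 1, 1/2)
Ac = (0, 0, 1/4)
Σ b_i: 1/6·1 + 1/6·1 + 2/3·1 = 1 ✓
b·c: 1/6·1 + 2/3·1/2 = 1/2 ✓
b·c²: 1/6·1 + 2/3·1/4 = 1/3 ✓
b·Ac: 2/3·1/4 = 1/6 ✓; 3 stages ⇒ order 3.

3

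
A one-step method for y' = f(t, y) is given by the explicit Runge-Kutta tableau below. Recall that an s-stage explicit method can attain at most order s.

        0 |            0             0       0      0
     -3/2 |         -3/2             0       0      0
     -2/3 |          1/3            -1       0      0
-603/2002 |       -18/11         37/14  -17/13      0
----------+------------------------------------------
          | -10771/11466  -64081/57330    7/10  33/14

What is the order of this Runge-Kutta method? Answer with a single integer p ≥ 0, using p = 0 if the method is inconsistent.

b = (-10771/11466, -64081/57330, 7/10, 33/14)
c = (0, -3/2, -2/3, -603/2002)
Ac = (0, 0, 3/2, -3377/1092)
Σ b_i: (-10771/11466)·1 + (-64081/57330)·1 + 7/10·1 + 33/14·1 = 1 ✓
b·c: (-64081/57330)·(-3/2) + 7/10·(-2/3) + 33/14·(-603/2002) = 1/2 ✓
b·c²: (-64081/57330)·9/4 + 7/10·4/9 + 33/14·363609/4008004 = -45680317/22954932 ≠ 1/3 ⇒ order 2.
b·Ac: 7/10·3/2 + 33/14·(-3377/1092) = -158981/25480 ≠ 1/6

2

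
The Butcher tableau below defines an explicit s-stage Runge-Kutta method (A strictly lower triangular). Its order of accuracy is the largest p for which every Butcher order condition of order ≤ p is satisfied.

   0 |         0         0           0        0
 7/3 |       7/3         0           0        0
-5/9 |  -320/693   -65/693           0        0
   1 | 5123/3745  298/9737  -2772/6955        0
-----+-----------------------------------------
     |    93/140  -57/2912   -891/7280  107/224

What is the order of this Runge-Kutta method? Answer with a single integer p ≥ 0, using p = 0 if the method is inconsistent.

b = (93/140, -57/2912, -891/7280, 107/224)
c = (0, 7/3, -5/9, 1)
Ac = (0, 0, -65/297, 94/321)
Σ b_i: 93/140·1 + (-57/2912)·1 + (-891/7280)·1 + 107/224·1 = 1 ✓
b·c: (-57/2912)·7/3 + (-891/7280)·(-5/9) + 107/224·1 = 1/2 ✓
b·c²: (-57/2912)·49/9 + (-891/7280)·25/81 + 107/224·1 = 1/3 ✓
b·Ac: (-891/7280)·(-65/297) + 107/224·94/321 = 1/6 ✓
b·c³: (-57/2912)·343/27 + (-891/7280)·(-125/729) + 107/224·1 = 1/4 ✓
b·(c∘Ac): (-891/7280)·325/2673 + 107/224·94/321 = 1/8 ✓
b·Ac²: (-891/7280)·(-455/891) + 107/224·14/321 = 1/12 ✓
b·A²c: 107/224·28/321 = 1/24 ✓; 4 stages ⇒ order 4.

4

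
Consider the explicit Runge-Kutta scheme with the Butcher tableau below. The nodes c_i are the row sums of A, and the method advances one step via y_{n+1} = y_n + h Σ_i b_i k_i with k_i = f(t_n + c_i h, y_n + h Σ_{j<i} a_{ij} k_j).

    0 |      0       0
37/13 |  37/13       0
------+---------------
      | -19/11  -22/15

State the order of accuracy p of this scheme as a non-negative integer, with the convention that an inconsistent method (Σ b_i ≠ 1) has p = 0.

0

b = (-19/11, -22/15)
c = (0, 37/13)
Σ b_i: (-19/11)·1 + (-22/15)·1 = -527/165 ≠ 1 ⇒ order 0.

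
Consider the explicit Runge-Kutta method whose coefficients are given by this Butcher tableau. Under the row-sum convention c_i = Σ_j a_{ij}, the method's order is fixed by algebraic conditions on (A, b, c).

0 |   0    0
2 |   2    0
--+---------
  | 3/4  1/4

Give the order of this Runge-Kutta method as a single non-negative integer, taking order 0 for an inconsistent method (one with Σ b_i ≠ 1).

b = (3/4, 1/4)
c = (0, 2)
Σ b_i: 3/4·1 + 1/4·1 = 1 ✓
b·c: 1/4·2 = 1/2 ✓; 2 stages ⇒ order 2.

2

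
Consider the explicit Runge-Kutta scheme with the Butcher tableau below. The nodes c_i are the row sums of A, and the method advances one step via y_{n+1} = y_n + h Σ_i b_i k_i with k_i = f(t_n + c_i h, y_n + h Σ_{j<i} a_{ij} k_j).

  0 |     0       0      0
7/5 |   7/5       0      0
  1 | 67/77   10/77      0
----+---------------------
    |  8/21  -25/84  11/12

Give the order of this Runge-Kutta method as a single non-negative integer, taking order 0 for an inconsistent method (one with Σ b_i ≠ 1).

3

b = (8/21, -25/84, 11/12)
c = (0, 7/5, 1)
Ac = (0, 0, 2/11)
Σ b_i: 8/21·1 + (-25/84)·1 + 11/12·1 = 1 ✓
b·c: (-25/84)·7/5 + 11/12·1 = 1/2 ✓
b·c²: (-25/84)·49/25 + 11/12·1 = 1/3 ✓
b·Ac: 11/12·2/11 = 1/6 ✓; 3 stages ⇒ order 3.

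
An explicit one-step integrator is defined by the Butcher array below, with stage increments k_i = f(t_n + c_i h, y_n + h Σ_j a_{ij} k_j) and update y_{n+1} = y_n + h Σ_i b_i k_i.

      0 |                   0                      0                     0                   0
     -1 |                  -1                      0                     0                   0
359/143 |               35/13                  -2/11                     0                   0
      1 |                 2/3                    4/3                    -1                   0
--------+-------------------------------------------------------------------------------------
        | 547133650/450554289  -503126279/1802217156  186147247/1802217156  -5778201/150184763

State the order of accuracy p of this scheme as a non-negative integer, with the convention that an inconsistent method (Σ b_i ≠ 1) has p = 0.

3

b = (547133650/450554289, -503126279/1802217156, 186147247/1802217156, -5778201/150184763)
c = (0, -1, 359/143, 1)
Ac = (0, 0, 2/11, -1649/429)
Σ b_i: 547133650/450554289·1 + (-503126279/1802217156)·1 + 186147247/1802217156·1 + (-5778201/150184763)·1 = 1 ✓
b·c: (-503126279/1802217156)·(-1) + 186147247/1802217156·359/143 + (-5778201/150184763)·1 = 1/2 ✓
b·c²: (-503126279/1802217156)·1 + 186147247/1802217156·128881/20449 + (-5778201/150184763)·1 = 1/3 ✓
b·Ac: 186147247/1802217156·2/11 + (-5778201/150184763)·(-1649/429) = 1/6 ✓
b·c³: (-503126279/1802217156)·(-1) + 186147247/1802217156·46268279/2924207 + (-5778201/150184763)·1 = 80535301453/42952842218 ≠ 1/4 ⇒ order 3.
b·(c∘Ac): 186147247/1802217156·718/1573 + (-5778201/150184763)·(-1649/429) = 175745987/901108578 ≠ 1/8
b·Ac²: 186147247/1802217156·(-2/11) + (-5778201/150184763)·(-304847/61347) = 22215991247/128858526654 ≠ 1/12
b·A²c: (-5778201/150184763)·(-2/11) = 1050582/150184763 ≠ 1/24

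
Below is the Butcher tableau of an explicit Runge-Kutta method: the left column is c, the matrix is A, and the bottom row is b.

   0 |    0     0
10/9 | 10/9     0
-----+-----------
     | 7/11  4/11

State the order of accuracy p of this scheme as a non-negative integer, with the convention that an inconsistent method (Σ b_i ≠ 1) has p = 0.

b = (7/11, 4/11)
c = (0, 10/9)
Σ b_i: 7/11·1 + 4/11·1 = 1 ✓
b·c: 4/11·10/9 = 40/99 ≠ 1/2 ⇒ order 1.

1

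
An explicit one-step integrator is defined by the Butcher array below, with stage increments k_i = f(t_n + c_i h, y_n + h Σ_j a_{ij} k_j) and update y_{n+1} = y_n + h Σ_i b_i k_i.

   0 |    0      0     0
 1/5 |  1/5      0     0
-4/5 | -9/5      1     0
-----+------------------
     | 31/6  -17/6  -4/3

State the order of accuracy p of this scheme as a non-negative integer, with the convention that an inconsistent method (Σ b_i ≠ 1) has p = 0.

2

b = (31/6, -17/6, -4/3)
c = (0, 1/5, -4/5)
Ac = (0, 0, 1/5)
Σ b_i: 31/6·1 + (-17/6)·1 + (-4/3)·1 = 1 ✓
b·c: (-17/6)·1/5 + (-4/3)·(-4/5) = 1/2 ✓
b·c²: (-17/6)·1/25 + (-4/3)·16/25 = -29/30 ≠ 1/3 ⇒ order 2.
b·Ac: (-4/3)·1/5 = -4/15 ≠ 1/6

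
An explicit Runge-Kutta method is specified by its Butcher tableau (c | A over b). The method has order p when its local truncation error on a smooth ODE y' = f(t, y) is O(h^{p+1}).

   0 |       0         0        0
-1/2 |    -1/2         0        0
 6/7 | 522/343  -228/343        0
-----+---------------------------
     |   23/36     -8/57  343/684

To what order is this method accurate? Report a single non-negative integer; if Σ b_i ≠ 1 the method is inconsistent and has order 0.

b = (23/36, -8/57, 343/684)
c = (0, -1/2, 6/7)
Ac = (0, 0, 114/343)
Σ b_i: 23/36·1 + (-8/57)·1 + 343/684·1 = 1 ✓
b·c: (-8/57)·(-1/2) + 343/684·6/7 = 1/2 ✓
b·c²: (-8/57)·1/4 + 343/684·36/49 = 1/3 ✓
b·Ac: 343/684·114/343 = 1/6 ✓; 3 stages ⇒ order 3.

3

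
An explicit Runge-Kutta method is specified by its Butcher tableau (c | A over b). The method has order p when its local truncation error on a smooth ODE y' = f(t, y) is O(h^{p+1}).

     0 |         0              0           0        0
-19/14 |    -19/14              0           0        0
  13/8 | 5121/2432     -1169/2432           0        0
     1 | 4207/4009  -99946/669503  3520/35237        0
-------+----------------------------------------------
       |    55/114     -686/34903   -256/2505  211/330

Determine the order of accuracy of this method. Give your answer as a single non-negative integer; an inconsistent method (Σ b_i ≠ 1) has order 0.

4

b = (55/114, -686/34903, -256/2505, 211/330)
c = (0, -19/14, 13/8, 1)
Ac = (0, 0, 167/256, 77/211)
Σ b_i: 55/114·1 + (-686/34903)·1 + (-256/2505)·1 + 211/330·1 = 1 ✓
b·c: (-686/34903)·(-19/14) + (-256/2505)·13/8 + 211/330·1 = 1/2 ✓
b·c²: (-686/34903)·361/196 + (-256/2505)·169/64 + 211/330·1 = 1/3 ✓
b·Ac: (-256/2505)·167/256 + 211/330·77/211 = 1/6 ✓
b·c³: (-686/34903)·(-6859/2744) + (-256/2505)·2197/512 + 211/330·1 = 1/4 ✓
b·(c∘Ac): (-256/2505)·2171/2048 + 211/330·77/211 = 1/8 ✓
b·Ac²: (-256/2505)·(-3173/3584) + 211/330·(-33/2954) = 1/12 ✓
b·A²c: 211/330·55/844 = 1/24 ✓; 4 stages ⇒ order 4.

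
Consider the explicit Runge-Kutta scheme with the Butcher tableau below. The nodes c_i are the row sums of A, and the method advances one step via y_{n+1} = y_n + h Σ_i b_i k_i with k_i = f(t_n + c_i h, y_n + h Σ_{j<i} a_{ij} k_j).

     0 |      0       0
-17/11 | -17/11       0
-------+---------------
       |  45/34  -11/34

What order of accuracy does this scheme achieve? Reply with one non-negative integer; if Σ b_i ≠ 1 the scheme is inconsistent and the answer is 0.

b = (45/34, -11/34)
c = (0, -17/11)
Σ b_i: 45/34·1 + (-11/34)·1 = 1 ✓
b·c: (-11/34)·(-17/11) = 1/2 ✓; 2 stages ⇒ order 2.

2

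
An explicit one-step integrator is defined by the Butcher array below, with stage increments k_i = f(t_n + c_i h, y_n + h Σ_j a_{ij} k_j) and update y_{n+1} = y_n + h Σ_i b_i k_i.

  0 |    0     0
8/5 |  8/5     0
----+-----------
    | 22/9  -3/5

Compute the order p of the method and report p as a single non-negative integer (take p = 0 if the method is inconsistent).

0

b = (22/9, -3/5)
c = (0, 8/5)
Σ b_i: 22/9·1 + (-3/5)·1 = 83/45 ≠ 1 ⇒ order 0.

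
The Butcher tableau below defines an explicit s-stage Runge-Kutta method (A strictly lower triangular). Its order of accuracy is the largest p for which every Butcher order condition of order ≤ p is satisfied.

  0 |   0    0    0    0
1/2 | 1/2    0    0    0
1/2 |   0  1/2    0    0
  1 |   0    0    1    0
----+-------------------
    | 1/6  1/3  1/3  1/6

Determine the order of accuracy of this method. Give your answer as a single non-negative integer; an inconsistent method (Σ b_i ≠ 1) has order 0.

b = (1/6, 1/3, 1/3, 1/6)
c = (0, 1/2, 1/2, 1)
Ac = (0, 0, 1/4, 1/2)
Σ b_i: 1/6·1 + 1/3·1 + 1/3·1 + 1/6·1 = 1 ✓
b·c: 1/3·1/2 + 1/3·1/2 + 1/6·1 = 1/2 ✓
b·c²: 1/3·1/4 + 1/3·1/4 + 1/6·1 = 1/3 ✓
b·Ac: 1/3·1/4 + 1/6·1/2 = 1/6 ✓
b·c³: 1/3·1/8 + 1/3·1/8 + 1/6·1 = 1/4 ✓
b·(c∘Ac): 1/3·1/8 + 1/6·1/2 = 1/8 ✓
b·Ac²: 1/3·1/8 + 1/6·1/4 = 1/12 ✓
b·A²c: 1/6·1/4 = 1/24 ✓; 4 stages ⇒ order 4.

4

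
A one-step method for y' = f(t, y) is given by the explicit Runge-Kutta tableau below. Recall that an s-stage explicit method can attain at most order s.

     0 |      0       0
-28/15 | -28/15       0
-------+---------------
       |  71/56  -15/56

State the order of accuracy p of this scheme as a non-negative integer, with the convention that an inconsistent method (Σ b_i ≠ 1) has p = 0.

b = (71/56, -15/56)
c = (0, -28/15)
Σ b_i: 71/56·1 + (-15/56)·1 = 1 ✓
b·c: (-15/56)·(-28/15) = 1/2 ✓; 2 stages ⇒ order 2.

2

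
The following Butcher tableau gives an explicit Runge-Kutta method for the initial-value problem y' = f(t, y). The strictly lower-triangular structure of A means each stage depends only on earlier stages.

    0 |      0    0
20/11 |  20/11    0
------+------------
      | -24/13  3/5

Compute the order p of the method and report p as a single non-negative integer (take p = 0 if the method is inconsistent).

0

b = (-24/13, 3/5)
c = (0, 20/11)
Σ b_i: (-24/13)·1 + 3/5·1 = -81/65 ≠ 1 ⇒ order 0.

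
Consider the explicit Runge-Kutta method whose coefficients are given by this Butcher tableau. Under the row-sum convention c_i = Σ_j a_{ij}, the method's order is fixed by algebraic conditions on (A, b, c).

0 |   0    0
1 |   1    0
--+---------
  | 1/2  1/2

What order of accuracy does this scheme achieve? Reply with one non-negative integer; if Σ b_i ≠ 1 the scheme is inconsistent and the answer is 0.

b = (1/2, 1/2)
c = (0, 1)
Σ b_i: 1/2·1 + 1/2·1 = 1 ✓
b·c: 1/2·1 = 1/2 ✓; 2 stages ⇒ order 2.

2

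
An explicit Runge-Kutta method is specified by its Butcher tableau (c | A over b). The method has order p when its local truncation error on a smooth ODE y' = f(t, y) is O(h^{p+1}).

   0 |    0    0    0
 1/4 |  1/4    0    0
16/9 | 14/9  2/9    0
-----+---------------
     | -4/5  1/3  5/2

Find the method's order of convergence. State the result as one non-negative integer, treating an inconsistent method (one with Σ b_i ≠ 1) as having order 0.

b = (-4/5, 1/3, 5/2)
c = (0, 1/4, 16/9)
Ac = (0, 0, 1/18)
Σ b_i: (-4/5)·1 + 1/3·1 + 5/2·1 = 61/30 ≠ 1 ⇒ order 0.

0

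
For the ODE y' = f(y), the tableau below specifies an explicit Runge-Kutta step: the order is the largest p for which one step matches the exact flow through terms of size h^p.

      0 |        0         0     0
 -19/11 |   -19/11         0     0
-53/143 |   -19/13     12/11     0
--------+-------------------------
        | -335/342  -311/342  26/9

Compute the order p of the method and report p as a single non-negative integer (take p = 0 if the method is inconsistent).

b = (-335/342, -311/342, 26/9)
c = (0, -19/11, -53/143)
Ac = (0, 0, -228/121)
Σ b_i: (-335/342)·1 + (-311/342)·1 + 26/9·1 = 1 ✓
b·c: (-311/342)·(-19/11) + 26/9·(-53/143) = 1/2 ✓
b·c²: (-311/342)·361/121 + 26/9·2809/20449 = -65581/28314 ≠ 1/3 ⇒ order 2.
b·Ac: 26/9·(-228/121) = -1976/363 ≠ 1/6

2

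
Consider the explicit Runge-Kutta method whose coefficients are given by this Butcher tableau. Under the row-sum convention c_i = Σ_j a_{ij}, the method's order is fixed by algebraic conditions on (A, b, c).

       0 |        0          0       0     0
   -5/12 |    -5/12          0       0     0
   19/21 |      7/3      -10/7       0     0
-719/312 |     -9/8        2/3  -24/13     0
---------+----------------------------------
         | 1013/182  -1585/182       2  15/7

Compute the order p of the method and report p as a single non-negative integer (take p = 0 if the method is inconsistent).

2

b = (1013/182, -1585/182, 2, 15/7)
c = (0, -5/12, 19/21, -719/312)
Ac = (0, 0, 25/42, -3191/1638)
Σ b_i: 1013/182·1 + (-1585/182)·1 + 2·1 + 15/7·1 = 1 ✓
b·c: (-1585/182)·(-5/12) + 2·19/21 + 15/7·(-719/312) = 1/2 ✓
b·c²: (-1585/182)·25/144 + 2·361/441 + 15/7·516961/97344 = 18292769/1589952 ≠ 1/3 ⇒ order 2.
b·Ac: 2·25/42 + 15/7·(-3191/1638) = -11405/3822 ≠ 1/6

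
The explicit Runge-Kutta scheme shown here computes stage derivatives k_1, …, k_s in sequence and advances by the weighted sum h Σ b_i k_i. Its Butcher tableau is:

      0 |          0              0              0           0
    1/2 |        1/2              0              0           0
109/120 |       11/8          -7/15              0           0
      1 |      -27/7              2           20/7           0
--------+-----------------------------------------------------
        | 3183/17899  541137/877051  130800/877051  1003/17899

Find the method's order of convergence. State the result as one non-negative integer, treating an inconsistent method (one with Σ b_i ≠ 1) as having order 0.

3

b = (3183/17899, 541137/877051, 130800/877051, 1003/17899)
c = (0, 1/2, 109/120, 1)
Ac = (0, 0, -7/30, 151/42)
Σ b_i: 3183/17899·1 + 541137/877051·1 + 130800/877051·1 + 1003/17899·1 = 1 ✓
b·c: 541137/877051·1/2 + 130800/877051·109/120 + 1003/17899·1 = 1/2 ✓
b·c²: 541137/877051·1/4 + 130800/877051·11881/14400 + 1003/17899·1 = 1/3 ✓
b·Ac: 130800/877051·(-7/30) + 1003/17899·151/42 = 1/6 ✓
b·c³: 541137/877051·1/8 + 130800/877051·1295029/1728000 + 1003/17899·1 = 6312949/25774560 ≠ 1/4 ⇒ order 3.
b·(c∘Ac): 130800/877051·(-763/3600) + 1003/17899·151/42 = 127691/751758 ≠ 1/8
b·Ac²: 130800/877051·(-7/60) + 1003/17899·14401/5040 = 262747/1841040 ≠ 1/12
b·A²c: 1003/17899·(-2/3) = -2006/53697 ≠ 1/24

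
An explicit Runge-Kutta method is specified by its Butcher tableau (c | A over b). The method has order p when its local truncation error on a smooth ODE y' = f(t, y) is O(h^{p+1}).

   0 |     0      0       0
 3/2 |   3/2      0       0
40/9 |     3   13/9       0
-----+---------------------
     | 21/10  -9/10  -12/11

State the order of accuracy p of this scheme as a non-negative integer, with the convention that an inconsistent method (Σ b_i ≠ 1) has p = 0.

b = (21/10, -9/10, -12/11)
c = (0, 3/2, 40/9)
Ac = (0, 0, 13/6)
Σ b_i: 21/10·1 + (-9/10)·1 + (-12/11)·1 = 6/55 ≠ 1 ⇒ order 0.

0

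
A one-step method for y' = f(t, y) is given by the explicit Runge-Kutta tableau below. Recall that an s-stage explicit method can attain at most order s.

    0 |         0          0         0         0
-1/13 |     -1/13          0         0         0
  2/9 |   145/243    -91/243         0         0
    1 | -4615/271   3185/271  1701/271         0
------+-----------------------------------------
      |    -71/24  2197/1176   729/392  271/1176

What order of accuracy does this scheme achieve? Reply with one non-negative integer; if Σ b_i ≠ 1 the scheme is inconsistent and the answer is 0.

b = (-71/24, 2197/1176, 729/392, 271/1176)
c = (0, -1/13, 2/9, 1)
Ac = (0, 0, 7/243, 133/271)
Σ b_i: (-71/24)·1 + 2197/1176·1 + 729/392·1 + 271/1176·1 = 1 ✓
b·c: 2197/1176·(-1/13) + 729/392·2/9 + 271/1176·1 = 1/2 ✓
b·c²: 2197/1176·1/169 + 729/392·4/81 + 271/1176·1 = 1/3 ✓
b·Ac: 729/392·7/243 + 271/1176·133/271 = 1/6 ✓
b·c³: 2197/1176·(-1/2197) + 729/392·8/729 + 271/1176·1 = 1/4 ✓
b·(c∘Ac): 729/392·14/2187 + 271/1176·133/271 = 1/8 ✓
b·Ac²: 729/392·(-7/3159) + 271/1176·1337/3523 = 1/12 ✓
b·A²c: 271/1176·49/271 = 1/24 ✓; 4 stages ⇒ order 4.

4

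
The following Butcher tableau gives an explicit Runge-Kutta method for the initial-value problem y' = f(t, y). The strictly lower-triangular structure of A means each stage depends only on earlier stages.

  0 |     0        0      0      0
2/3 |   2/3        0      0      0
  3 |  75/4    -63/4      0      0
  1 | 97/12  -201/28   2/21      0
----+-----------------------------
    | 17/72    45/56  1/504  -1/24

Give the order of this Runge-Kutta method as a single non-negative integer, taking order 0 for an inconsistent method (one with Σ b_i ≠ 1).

4

b = (17/72, 45/56, 1/504, -1/24)
c = (0, 2/3, 3, 1)
Ac = (0, 0, -21/2, -9/2)
Σ b_i: 17/72·1 + 45/56·1 + 1/504·1 + (-1/24)·1 = 1 ✓
b·c: 45/56·2/3 + 1/504·3 + (-1/24)·1 = 1/2 ✓
b·c²: 45/56·4/9 + 1/504·9 + (-1/24)·1 = 1/3 ✓
b·Ac: 1/504·(-21/2) + (-1/24)·(-9/2) = 1/6 ✓
b·c³: 45/56·8/27 + 1/504·27 + (-1/24)·1 = 1/4 ✓
b·(c∘Ac): 1/504·(-63/2) + (-1/24)·(-9/2) = 1/8 ✓
b·Ac²: 1/504·(-7) + (-1/24)·(-7/3) = 1/12 ✓
b·A²c: (-1/24)·(-1) = 1/24 ✓; 4 stages ⇒ order 4.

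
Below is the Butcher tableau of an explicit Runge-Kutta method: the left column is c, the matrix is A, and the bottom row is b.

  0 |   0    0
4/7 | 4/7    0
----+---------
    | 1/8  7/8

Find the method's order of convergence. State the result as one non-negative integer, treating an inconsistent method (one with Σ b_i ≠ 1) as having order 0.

2

b = (1/8, 7/8)
c = (0, 4/7)
Σ b_i: 1/8·1 + 7/8·1 = 1 ✓
b·c: 7/8·4/7 = 1/2 ✓; 2 stages ⇒ order 2.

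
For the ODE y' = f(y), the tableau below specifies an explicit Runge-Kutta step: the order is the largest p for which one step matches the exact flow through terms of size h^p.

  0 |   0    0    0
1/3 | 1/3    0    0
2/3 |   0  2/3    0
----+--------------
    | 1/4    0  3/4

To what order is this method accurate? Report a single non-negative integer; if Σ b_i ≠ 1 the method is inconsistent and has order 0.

3

b = (1/4, 0, 3/4)
c = (0, 1/3, 2/3)
Ac = (0, 0, 2/9)
Σ b_i: 1/4·1 + 3/4·1 = 1 ✓
b·c: 3/4·2/3 = 1/2 ✓
b·c²: 3/4·4/9 = 1/3 ✓
b·Ac: 3/4·2/9 = 1/6 ✓; 3 stages ⇒ order 3.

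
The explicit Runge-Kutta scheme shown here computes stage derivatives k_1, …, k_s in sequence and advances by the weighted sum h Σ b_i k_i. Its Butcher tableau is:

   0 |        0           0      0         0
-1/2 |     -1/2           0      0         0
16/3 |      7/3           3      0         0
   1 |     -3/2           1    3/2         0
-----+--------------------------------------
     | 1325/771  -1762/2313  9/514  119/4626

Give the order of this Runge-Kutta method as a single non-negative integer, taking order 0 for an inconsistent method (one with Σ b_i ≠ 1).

b = (1325/771, -1762/2313, 9/514, 119/4626)
c = (0, -1/2, 16/3, 1)
Ac = (0, 0, -3/2, 15/2)
Σ b_i: 1325/771·1 + (-1762/2313)·1 + 9/514·1 + 119/4626·1 = 1 ✓
b·c: (-1762/2313)·(-1/2) + 9/514·16/3 + 119/4626·1 = 1/2 ✓
b·c²: (-1762/2313)·1/4 + 9/514·256/9 + 119/4626·1 = 1/3 ✓
b·Ac: 9/514·(-3/2) + 119/4626·15/2 = 1/6 ✓
b·c³: (-1762/2313)·(-1/8) + 9/514·4096/27 + 119/4626·1 = 2855/1028 ≠ 1/4 ⇒ order 3.
b·(c∘Ac): 9/514·(-8) + 119/4626·15/2 = 163/3084 ≠ 1/8
b·Ac²: 9/514·3/4 + 119/4626·515/12 = 31007/27756 ≠ 1/12
b·A²c: 119/4626·(-9/4) = -119/2056 ≠ 1/24

3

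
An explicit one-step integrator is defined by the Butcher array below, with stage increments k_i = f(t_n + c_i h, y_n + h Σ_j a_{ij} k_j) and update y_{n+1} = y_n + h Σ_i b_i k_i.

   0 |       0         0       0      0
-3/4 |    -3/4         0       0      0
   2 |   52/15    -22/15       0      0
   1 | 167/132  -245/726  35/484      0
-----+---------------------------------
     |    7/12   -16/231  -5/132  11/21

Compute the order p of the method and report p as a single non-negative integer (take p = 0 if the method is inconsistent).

4

b = (7/12, -16/231, -5/132, 11/21)
c = (0, -3/4, 2, 1)
Ac = (0, 0, 11/10, 35/88)
Σ b_i: 7/12·1 + (-16/231)·1 + (-5/132)·1 + 11/21·1 = 1 ✓
b·c: (-16/231)·(-3/4) + (-5/132)·2 + 11/21·1 = 1/2 ✓
b·c²: (-16/231)·9/16 + (-5/132)·4 + 11/21·1 = 1/3 ✓
b·Ac: (-5/132)·11/10 + 11/21·35/88 = 1/6 ✓
b·c³: (-16/231)·(-27/64) + (-5/132)·8 + 11/21·1 = 1/4 ✓
b·(c∘Ac): (-5/132)·11/5 + 11/21·35/88 = 1/8 ✓
b·Ac²: (-5/132)·(-33/40) + 11/21·35/352 = 1/12 ✓
b·A²c: 11/21·7/88 = 1/24 ✓; 4 stages ⇒ order 4.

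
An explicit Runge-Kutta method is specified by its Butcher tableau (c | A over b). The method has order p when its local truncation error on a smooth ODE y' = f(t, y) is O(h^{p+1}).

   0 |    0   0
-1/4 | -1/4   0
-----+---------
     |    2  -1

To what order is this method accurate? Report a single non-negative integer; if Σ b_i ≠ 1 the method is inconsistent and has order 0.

b = (2, -1)
c = (0, -1/4)
Σ b_i: 2·1 + (-1)·1 = 1 ✓
b·c: (-1)·(-1/4) = 1/4 ≠ 1/2 ⇒ order 1.

1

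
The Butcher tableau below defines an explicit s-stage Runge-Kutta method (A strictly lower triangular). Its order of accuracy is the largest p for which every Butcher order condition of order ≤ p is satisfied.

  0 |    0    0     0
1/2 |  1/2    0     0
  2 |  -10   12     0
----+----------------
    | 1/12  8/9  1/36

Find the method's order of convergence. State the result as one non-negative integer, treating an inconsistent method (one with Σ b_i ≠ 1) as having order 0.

b = (1/12, 8/9, 1/36)
c = (0, 1/2, 2)
Ac = (0, 0, 6)
Σ b_i: 1/12·1 + 8/9·1 + 1/36·1 = 1 ✓
b·c: 8/9·1/2 + 1/36·2 = 1/2 ✓
b·c²: 8/9·1/4 + 1/36·4 = 1/3 ✓
b·Ac: 1/36·6 = 1/6 ✓; 3 stages ⇒ order 3.

3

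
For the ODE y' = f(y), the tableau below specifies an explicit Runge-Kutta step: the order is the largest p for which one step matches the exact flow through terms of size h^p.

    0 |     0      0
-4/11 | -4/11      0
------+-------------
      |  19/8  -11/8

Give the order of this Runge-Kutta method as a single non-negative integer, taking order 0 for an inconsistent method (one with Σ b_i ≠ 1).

b = (19/8, -11/8)
c = (0, -4/11)
Σ b_i: 19/8·1 + (-11/8)·1 = 1 ✓
b·c: (-11/8)·(-4/11) = 1/2 ✓; 2 stages ⇒ order 2.

2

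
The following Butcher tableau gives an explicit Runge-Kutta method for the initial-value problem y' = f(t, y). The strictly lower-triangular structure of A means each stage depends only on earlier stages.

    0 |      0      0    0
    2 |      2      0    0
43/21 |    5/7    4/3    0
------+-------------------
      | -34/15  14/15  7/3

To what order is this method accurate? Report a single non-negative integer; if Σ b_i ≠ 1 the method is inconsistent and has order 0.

1

b = (-34/15, 14/15, 7/3)
c = (0, 2, 43/21)
Ac = (0, 0, 8/3)
Σ b_i: (-34/15)·1 + 14/15·1 + 7/3·1 = 1 ✓
b·c: 14/15·2 + 7/3·43/21 = 299/45 ≠ 1/2 ⇒ order 1.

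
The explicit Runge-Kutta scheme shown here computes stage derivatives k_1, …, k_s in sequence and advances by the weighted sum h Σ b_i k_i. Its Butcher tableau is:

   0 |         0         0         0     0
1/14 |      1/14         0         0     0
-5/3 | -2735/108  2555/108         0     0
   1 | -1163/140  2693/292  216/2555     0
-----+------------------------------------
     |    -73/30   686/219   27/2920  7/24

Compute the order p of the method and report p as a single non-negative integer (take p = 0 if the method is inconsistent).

4

b = (-73/30, 686/219, 27/2920, 7/24)
c = (0, 1/14, -5/3, 1)
Ac = (0, 0, 365/216, 29/56)
Σ b_i: (-73/30)·1 + 686/219·1 + 27/2920·1 + 7/24·1 = 1 ✓
b·c: 686/219·1/14 + 27/2920·(-5/3) + 7/24·1 = 1/2 ✓
b·c²: 686/219·1/196 + 27/2920·25/9 + 7/24·1 = 1/3 ✓
b·Ac: 27/2920·365/216 + 7/24·29/56 = 1/6 ✓
b·c³: 686/219·1/2744 + 27/2920·(-125/27) + 7/24·1 = 1/4 ✓
b·(c∘Ac): 27/2920·(-1825/648) + 7/24·29/56 = 1/8 ✓
b·Ac²: 27/2920·365/3024 + 7/24·221/784 = 1/12 ✓
b·A²c: 7/24·1/7 = 1/24 ✓; 4 stages ⇒ order 4.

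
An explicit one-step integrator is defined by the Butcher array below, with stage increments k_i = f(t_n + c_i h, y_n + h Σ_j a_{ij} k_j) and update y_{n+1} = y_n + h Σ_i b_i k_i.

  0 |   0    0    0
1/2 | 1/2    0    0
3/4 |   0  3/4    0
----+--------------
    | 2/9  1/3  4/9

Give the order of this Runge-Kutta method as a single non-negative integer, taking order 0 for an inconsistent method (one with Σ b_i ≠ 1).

3

b = (2/9, 1/3, 4/9)
c = (0, 1/2, 3/4)
Ac = (0, 0, 3/8)
Σ b_i: 2/9·1 + 1/3·1 + 4/9·1 = 1 ✓
b·c: 1/3·1/2 + 4/9·3/4 = 1/2 ✓
b·c²: 1/3·1/4 + 4/9·9/16 = 1/3 ✓
b·Ac: 4/9·3/8 = 1/6 ✓; 3 stages ⇒ order 3.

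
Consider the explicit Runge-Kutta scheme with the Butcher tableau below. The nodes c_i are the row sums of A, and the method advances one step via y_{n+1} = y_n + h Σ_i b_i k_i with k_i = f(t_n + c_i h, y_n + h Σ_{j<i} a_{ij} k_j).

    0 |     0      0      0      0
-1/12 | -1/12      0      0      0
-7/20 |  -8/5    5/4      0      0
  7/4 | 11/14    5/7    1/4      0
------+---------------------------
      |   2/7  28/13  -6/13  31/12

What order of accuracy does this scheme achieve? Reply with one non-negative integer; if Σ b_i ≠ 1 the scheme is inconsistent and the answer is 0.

b = (2/7, 28/13, -6/13, 31/12)
c = (0, -1/12, -7/20, 7/4)
Ac = (0, 0, -5/48, -247/1680)
Σ b_i: 2/7·1 + 28/13·1 + (-6/13)·1 + 31/12·1 = 4981/1092 ≠ 1 ⇒ order 0.

0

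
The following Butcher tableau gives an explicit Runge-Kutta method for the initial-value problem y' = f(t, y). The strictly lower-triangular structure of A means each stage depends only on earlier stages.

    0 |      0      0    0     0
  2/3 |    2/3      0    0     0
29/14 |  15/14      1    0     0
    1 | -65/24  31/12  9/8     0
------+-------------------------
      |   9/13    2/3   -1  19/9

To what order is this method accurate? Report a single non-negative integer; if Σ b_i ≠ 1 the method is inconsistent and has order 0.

0

b = (9/13, 2/3, -1, 19/9)
c = (0, 2/3, 29/14, 1)
Ac = (0, 0, 2/3, 4085/1008)
Σ b_i: 9/13·1 + 2/3·1 + (-1)·1 + 19/9·1 = 289/117 ≠ 1 ⇒ order 0.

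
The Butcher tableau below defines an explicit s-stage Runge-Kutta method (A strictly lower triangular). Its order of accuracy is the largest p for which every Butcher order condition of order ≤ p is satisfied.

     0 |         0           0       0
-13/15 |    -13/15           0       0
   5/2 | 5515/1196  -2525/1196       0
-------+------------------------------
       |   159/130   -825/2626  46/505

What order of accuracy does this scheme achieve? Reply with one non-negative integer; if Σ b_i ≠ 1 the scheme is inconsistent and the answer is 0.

3

b = (159/130, -825/2626, 46/505)
c = (0, -13/15, 5/2)
Ac = (0, 0, 505/276)
Σ b_i: 159/130·1 + (-825/2626)·1 + 46/505·1 = 1 ✓
b·c: (-825/2626)·(-13/15) + 46/505·5/2 = 1/2 ✓
b·c²: (-825/2626)·169/225 + 46/505·25/4 = 1/3 ✓
b·Ac: 46/505·505/276 = 1/6 ✓; 3 stages ⇒ order 3.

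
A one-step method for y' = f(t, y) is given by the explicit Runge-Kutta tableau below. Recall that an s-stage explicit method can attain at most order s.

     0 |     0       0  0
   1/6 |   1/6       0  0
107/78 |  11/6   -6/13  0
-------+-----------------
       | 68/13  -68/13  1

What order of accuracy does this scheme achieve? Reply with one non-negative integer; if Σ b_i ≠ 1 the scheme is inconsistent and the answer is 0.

2

b = (68/13, -68/13, 1)
c = (0, 1/6, 107/78)
Ac = (0, 0, -1/13)
Σ b_i: 68/13·1 + (-68/13)·1 + 1·1 = 1 ✓
b·c: (-68/13)·1/6 + 1·107/78 = 1/2 ✓
b·c²: (-68/13)·1/36 + 1·11449/6084 = 10565/6084 ≠ 1/3 ⇒ order 2.
b·Ac: 1·(-1/13) = -1/13 ≠ 1/6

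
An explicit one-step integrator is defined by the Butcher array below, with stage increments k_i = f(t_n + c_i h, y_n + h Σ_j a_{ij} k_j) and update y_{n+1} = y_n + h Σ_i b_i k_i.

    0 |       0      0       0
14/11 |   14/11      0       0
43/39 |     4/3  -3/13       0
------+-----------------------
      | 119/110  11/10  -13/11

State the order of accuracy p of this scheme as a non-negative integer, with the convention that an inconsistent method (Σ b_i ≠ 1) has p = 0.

1

b = (119/110, 11/10, -13/11)
c = (0, 14/11, 43/39)
Ac = (0, 0, -42/143)
Σ b_i: 119/110·1 + 11/10·1 + (-13/11)·1 = 1 ✓
b·c: 11/10·14/11 + (-13/11)·43/39 = 16/165 ≠ 1/2 ⇒ order 1.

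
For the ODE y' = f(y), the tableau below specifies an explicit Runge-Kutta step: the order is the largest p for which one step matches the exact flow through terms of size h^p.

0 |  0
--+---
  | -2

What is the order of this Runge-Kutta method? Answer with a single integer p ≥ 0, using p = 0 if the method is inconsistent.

0

b = (-2)
c = (0)
Σ b_i: (-2)·1 = -2 ≠ 1 ⇒ order 0.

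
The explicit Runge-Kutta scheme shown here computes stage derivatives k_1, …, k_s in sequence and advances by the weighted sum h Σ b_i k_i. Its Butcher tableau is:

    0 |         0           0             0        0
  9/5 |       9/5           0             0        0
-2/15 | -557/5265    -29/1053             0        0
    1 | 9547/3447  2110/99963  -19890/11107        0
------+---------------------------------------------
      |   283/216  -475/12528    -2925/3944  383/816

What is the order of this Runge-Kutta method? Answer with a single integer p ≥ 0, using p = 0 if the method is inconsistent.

4

b = (283/216, -475/12528, -2925/3944, 383/816)
c = (0, 9/5, -2/15, 1)
Ac = (0, 0, -29/585, 106/383)
Σ b_i: 283/216·1 + (-475/12528)·1 + (-2925/3944)·1 + 383/816·1 = 1 ✓
b·c: (-475/12528)·9/5 + (-2925/3944)·(-2/15) + 383/816·1 = 1/2 ✓
b·c²: (-475/12528)·81/25 + (-2925/3944)·4/225 + 383/816·1 = 1/3 ✓
b·Ac: (-2925/3944)·(-29/585) + 383/816·106/383 = 1/6 ✓
b·c³: (-475/12528)·729/125 + (-2925/3944)·(-8/3375) + 383/816·1 = 1/4 ✓
b·(c∘Ac): (-2925/3944)·58/8775 + 383/816·106/383 = 1/8 ✓
b·Ac²: (-2925/3944)·(-29/325) + 383/816·14/383 = 1/12 ✓
b·A²c: 383/816·34/383 = 1/24 ✓; 4 stages ⇒ order 4.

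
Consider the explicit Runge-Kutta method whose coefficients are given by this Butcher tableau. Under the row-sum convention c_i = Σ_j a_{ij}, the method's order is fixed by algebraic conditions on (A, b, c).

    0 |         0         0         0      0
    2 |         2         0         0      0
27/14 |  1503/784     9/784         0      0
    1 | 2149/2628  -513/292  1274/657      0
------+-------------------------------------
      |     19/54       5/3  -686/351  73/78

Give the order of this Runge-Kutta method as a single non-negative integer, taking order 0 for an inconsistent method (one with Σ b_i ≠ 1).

4

b = (19/54, 5/3, -686/351, 73/78)
c = (0, 2, 27/14, 1)
Ac = (0, 0, 9/392, 33/146)
Σ b_i: 19/54·1 + 5/3·1 + (-686/351)·1 + 73/78·1 = 1 ✓
b·c: 5/3·2 + (-686/351)·27/14 + 73/78·1 = 1/2 ✓
b·c²: 5/3·4 + (-686/351)·729/196 + 73/78·1 = 1/3 ✓
b·Ac: (-686/351)·9/392 + 73/78·33/146 = 1/6 ✓
b·c³: 5/3·8 + (-686/351)·19683/2744 + 73/78·1 = 1/4 ✓
b·(c∘Ac): (-686/351)·243/5488 + 73/78·33/146 = 1/8 ✓
b·Ac²: (-686/351)·9/196 + 73/78·27/146 = 1/12 ✓
b·A²c: 73/78·13/292 = 1/24 ✓; 4 stages ⇒ order 4.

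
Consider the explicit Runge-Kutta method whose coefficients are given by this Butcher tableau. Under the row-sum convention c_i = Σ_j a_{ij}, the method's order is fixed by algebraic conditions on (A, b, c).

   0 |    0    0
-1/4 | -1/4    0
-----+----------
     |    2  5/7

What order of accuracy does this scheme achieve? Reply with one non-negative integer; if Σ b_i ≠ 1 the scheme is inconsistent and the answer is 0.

0

b = (2, 5/7)
c = (0, -1/4)
Σ b_i: 2·1 + 5/7·1 = 19/7 ≠ 1 ⇒ order 0.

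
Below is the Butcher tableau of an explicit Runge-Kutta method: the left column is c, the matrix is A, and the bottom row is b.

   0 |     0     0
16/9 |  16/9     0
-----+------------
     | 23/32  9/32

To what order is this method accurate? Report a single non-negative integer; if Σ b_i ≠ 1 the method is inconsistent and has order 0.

b = (23/32, 9/32)
c = (0, 16/9)
Σ b_i: 23/32·1 + 9/32·1 = 1 ✓
b·c: 9/32·16/9 = 1/2 ✓; 2 stages ⇒ order 2.

2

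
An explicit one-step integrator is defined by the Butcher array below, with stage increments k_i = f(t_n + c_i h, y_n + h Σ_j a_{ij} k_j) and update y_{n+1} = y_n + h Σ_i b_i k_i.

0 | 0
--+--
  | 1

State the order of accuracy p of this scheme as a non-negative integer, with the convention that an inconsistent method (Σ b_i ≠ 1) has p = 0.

1

b = (1)
c = (0)
Σ b_i: 1·1 = 1 ✓; 1 stage ⇒ order 1.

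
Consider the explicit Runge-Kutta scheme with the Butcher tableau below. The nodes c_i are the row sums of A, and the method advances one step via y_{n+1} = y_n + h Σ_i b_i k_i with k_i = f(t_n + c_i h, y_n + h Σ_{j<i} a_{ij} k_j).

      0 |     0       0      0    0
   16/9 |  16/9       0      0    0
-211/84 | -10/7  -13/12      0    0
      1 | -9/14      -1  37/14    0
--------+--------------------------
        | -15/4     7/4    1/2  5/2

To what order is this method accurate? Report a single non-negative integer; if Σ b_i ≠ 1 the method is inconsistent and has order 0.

b = (-15/4, 7/4, 1/2, 5/2)
c = (0, 16/9, -211/84, 1)
Ac = (0, 0, -52/27, -29693/3528)
Σ b_i: (-15/4)·1 + 7/4·1 + 1/2·1 + 5/2·1 = 1 ✓
b·c: 7/4·16/9 + 1/2·(-211/84) + 5/2·1 = 2195/504 ≠ 1/2 ⇒ order 1.

1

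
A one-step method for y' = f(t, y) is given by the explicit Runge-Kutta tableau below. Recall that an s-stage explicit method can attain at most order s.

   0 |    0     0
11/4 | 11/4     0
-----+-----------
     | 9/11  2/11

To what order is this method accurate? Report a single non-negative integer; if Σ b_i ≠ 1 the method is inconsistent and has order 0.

b = (9/11, 2/11)
c = (0, 11/4)
Σ b_i: 9/11·1 + 2/11·1 = 1 ✓
b·c: 2/11·11/4 = 1/2 ✓; 2 stages ⇒ order 2.

2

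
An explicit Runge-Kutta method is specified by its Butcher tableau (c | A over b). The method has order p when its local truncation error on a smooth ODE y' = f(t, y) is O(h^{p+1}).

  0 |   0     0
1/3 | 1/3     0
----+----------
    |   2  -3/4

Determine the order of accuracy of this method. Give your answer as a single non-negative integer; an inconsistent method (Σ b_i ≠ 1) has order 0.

0

b = (2, -3/4)
c = (0, 1/3)
Σ b_i: 2·1 + (-3/4)·1 = 5/4 ≠ 1 ⇒ order 0.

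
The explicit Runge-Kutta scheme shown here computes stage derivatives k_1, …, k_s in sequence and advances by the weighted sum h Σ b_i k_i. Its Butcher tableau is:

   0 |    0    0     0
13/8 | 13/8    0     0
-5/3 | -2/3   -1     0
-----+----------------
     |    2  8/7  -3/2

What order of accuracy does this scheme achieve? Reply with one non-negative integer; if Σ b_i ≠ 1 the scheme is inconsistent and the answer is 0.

0

b = (2, 8/7, -3/2)
c = (0, 13/8, -5/3)
Ac = (0, 0, -13/8)
Σ b_i: 2·1 + 8/7·1 + (-3/2)·1 = 23/14 ≠ 1 ⇒ order 0.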